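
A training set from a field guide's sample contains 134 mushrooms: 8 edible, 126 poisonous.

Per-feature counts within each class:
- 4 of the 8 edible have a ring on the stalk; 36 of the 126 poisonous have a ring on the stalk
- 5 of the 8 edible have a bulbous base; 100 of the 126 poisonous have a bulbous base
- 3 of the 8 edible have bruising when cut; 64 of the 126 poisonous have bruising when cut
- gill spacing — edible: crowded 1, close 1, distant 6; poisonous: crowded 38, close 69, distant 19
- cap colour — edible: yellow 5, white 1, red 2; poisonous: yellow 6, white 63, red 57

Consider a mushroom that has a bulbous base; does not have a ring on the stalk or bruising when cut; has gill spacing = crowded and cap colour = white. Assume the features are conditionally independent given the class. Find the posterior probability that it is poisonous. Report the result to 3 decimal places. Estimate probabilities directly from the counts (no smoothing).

edible: (8/134) × (4/8) × (5/8) × (5/8) × (1/8) × (1/8) ≈ 0.000182194
poisonous: (126/134) × (90/126) × (100/126) × (62/126) × (38/126) × (63/126) ≈ 0.0395523
P(poisonous | x) = 0.0395523 / 0.039734494 ≈ 0.995

0.995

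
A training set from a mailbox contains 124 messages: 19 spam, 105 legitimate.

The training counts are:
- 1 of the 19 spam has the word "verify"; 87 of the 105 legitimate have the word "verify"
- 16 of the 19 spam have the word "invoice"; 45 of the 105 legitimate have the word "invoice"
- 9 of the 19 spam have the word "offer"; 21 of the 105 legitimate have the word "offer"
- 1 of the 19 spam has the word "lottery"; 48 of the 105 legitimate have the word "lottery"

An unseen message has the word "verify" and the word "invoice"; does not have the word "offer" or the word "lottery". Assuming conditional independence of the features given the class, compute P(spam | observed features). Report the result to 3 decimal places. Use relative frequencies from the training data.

0.025

spam: (19/124) × (1/19) × (16/19) × (10/19) × (18/19) ≈ 0.00338618
legitimate: (105/124) × (87/105) × (45/105) × (84/105) × (57/105) ≈ 0.130586
P(spam | x) = 0.00338618 / 0.13397218 ≈ 0.025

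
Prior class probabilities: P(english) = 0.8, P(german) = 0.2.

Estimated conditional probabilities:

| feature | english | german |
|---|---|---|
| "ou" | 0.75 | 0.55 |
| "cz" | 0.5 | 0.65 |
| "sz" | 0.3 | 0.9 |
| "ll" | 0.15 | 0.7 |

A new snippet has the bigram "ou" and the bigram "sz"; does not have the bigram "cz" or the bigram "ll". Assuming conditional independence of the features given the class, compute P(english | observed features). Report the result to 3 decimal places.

0.880

english: 0.8 × 0.75 × (1−0.5) × 0.3 × (1−0.15) = 0.0765
german: 0.2 × 0.55 × (1−0.65) × 0.9 × (1−0.7) = 0.010395
P(english | x) = 0.0765 / 0.086895 ≈ 0.880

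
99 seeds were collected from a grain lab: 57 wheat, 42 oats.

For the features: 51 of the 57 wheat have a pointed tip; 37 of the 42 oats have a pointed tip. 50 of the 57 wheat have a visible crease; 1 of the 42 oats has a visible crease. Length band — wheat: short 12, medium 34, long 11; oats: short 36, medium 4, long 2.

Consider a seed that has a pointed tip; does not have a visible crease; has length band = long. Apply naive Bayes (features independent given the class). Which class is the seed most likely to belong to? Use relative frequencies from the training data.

oats

wheat: (57/99) × (51/57) × (7/57) × (11/57) ≈ 0.0122089
oats: (42/99) × (37/42) × (41/42) × (2/42) ≈ 0.0173733
Highest score → oats.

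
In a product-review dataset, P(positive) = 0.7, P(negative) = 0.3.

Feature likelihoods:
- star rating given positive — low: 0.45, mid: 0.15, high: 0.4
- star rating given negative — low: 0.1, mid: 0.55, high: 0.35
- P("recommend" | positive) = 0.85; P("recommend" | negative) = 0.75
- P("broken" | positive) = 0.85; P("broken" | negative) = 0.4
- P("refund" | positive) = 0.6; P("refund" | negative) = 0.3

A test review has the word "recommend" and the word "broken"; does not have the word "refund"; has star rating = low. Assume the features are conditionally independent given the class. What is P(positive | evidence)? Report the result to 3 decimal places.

0.935

positive: 0.7 × 0.45 × 0.85 × 0.85 × (1−0.6) = 0.091035
negative: 0.3 × 0.1 × 0.75 × 0.4 × (1−0.3) = 0.0063
P(positive | x) = 0.091035 / 0.097335 ≈ 0.935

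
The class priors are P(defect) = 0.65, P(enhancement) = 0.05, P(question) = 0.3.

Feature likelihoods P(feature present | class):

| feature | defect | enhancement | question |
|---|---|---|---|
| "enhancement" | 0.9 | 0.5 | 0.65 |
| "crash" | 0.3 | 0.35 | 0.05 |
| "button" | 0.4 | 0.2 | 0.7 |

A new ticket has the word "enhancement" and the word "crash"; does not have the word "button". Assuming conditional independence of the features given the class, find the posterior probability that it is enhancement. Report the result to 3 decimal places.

0.061

defect: 0.65 × 0.9 × 0.3 × (1−0.4) = 0.1053
enhancement: 0.05 × 0.5 × 0.35 × (1−0.2) = 0.007
question: 0.3 × 0.65 × 0.05 × (1−0.7) = 0.002925
P(enhancement | x) = 0.007 / 0.115225 ≈ 0.061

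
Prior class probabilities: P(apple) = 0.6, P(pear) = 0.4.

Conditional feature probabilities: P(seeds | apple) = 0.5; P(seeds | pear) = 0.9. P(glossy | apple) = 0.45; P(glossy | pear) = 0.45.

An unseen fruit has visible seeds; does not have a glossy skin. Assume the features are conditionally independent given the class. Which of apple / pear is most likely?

pear

apple: 0.6 × 0.5 × (1−0.45) = 0.165
pear: 0.4 × 0.9 × (1−0.45) = 0.198
Highest score → pear.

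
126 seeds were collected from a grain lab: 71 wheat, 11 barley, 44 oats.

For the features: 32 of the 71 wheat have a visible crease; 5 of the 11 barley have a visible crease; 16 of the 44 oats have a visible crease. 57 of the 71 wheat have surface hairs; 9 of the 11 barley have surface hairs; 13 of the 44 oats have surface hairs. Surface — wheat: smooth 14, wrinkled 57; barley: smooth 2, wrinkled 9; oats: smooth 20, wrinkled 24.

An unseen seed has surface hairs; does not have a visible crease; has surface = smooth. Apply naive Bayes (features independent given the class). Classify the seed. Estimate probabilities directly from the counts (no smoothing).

wheat

wheat: (71/126) × (39/71) × (57/71) × (14/71) ≈ 0.0489982
barley: (11/126) × (6/11) × (9/11) × (2/11) ≈ 0.00708383
oats: (44/126) × (28/44) × (13/44) × (20/44) ≈ 0.0298439
Highest score → wheat.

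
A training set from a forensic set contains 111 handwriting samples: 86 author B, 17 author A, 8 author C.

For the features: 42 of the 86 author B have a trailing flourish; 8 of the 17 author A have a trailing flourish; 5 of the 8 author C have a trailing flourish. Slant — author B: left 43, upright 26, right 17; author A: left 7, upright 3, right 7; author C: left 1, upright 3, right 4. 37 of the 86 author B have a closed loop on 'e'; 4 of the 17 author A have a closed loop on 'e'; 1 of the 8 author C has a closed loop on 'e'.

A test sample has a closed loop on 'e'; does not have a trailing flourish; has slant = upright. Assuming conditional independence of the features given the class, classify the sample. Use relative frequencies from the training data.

author B: (86/111) × (44/86) × (26/86) × (37/86) ≈ 0.0515594
author A: (17/111) × (9/17) × (3/17) × (4/17) ≈ 0.00336669
author C: (8/111) × (3/8) × (3/8) × (1/8) ≈ 0.00126689
Highest score → author B.

author B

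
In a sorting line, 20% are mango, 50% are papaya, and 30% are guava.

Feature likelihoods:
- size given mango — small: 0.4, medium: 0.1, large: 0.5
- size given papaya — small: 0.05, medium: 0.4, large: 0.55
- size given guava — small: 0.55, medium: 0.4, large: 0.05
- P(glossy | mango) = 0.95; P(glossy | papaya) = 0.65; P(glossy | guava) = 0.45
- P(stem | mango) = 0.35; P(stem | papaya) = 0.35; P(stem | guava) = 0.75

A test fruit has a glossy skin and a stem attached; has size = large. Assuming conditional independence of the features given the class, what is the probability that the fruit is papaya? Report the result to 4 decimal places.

0.6202

mango: 0.2 × 0.5 × 0.95 × 0.35 = 0.03325
papaya: 0.5 × 0.55 × 0.65 × 0.35 = 0.0625625
guava: 0.3 × 0.05 × 0.45 × 0.75 = 0.0050625
P(papaya | x) = 0.0625625 / 0.100875 ≈ 0.6202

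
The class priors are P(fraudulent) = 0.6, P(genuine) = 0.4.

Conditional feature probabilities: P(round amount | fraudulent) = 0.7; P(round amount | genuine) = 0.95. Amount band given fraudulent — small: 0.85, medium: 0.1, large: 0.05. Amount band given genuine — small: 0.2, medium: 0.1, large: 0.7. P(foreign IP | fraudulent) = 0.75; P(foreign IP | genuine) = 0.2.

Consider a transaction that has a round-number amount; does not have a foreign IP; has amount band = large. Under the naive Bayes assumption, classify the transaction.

fraudulent: 0.6 × 0.7 × 0.05 × (1−0.75) = 0.00525
genuine: 0.4 × 0.95 × 0.7 × (1−0.2) = 0.2128
Highest score → genuine.

genuine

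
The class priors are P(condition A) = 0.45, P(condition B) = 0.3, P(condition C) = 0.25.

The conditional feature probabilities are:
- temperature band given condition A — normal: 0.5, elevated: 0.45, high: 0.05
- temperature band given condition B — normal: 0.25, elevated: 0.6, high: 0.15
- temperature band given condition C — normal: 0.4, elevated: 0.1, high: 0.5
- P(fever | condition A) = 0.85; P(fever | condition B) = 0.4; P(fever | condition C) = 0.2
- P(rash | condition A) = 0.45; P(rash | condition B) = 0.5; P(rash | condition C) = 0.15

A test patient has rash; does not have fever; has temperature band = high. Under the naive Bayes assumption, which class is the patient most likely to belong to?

condition C

condition A: 0.45 × 0.05 × (1−0.85) × 0.45 = 0.00151875
condition B: 0.3 × 0.15 × (1−0.4) × 0.5 = 0.0135
condition C: 0.25 × 0.5 × (1−0.2) × 0.15 = 0.015
Highest score → condition C.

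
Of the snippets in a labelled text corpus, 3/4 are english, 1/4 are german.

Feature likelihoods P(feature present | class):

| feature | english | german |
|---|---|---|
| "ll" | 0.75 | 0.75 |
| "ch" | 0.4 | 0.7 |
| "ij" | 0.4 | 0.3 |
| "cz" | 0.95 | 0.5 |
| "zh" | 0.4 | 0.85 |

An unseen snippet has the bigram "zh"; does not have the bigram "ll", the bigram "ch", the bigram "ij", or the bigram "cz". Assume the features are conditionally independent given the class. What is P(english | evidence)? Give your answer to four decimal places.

english: 0.75 × (1−0.75) × (1−0.4) × (1−0.4) × (1−0.95) × 0.4 = 0.00135
german: 0.25 × (1−0.75) × (1−0.7) × (1−0.3) × (1−0.5) × 0.85 = 0.005578125
P(english | x) = 0.00135 / 0.006928125 ≈ 0.1949

0.1949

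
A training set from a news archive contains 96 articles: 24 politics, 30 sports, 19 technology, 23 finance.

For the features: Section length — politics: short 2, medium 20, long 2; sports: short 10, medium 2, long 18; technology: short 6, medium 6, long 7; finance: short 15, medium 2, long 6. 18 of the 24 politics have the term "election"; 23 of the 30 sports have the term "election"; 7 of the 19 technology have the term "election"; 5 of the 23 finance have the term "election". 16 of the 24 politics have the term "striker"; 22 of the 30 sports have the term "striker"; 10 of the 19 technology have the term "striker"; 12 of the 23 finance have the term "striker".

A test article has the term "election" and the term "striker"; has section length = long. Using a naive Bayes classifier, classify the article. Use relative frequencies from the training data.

politics: (24/96) × (2/24) × (18/24) × (16/24) ≈ 0.0104167
sports: (30/96) × (18/30) × (23/30) × (22/30) ≈ 0.105417
technology: (19/96) × (7/19) × (7/19) × (10/19) ≈ 0.014139
finance: (23/96) × (6/23) × (5/23) × (12/23) ≈ 0.00708885
Highest score → sports.

sports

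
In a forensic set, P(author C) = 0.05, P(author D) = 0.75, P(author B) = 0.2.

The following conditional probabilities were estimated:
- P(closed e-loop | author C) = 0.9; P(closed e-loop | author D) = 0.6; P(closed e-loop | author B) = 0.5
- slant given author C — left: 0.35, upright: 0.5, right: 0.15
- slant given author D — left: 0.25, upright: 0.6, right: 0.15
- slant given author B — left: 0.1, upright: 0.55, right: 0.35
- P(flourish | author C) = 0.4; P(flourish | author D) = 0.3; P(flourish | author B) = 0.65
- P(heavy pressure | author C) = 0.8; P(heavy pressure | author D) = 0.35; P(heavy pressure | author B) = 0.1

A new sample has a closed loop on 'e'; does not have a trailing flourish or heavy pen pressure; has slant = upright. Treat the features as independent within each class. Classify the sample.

author D

author C: 0.05 × 0.9 × 0.5 × (1−0.4) × (1−0.8) = 0.0027
author D: 0.75 × 0.6 × 0.6 × (1−0.3) × (1−0.35) = 0.12285
author B: 0.2 × 0.5 × 0.55 × (1−0.65) × (1−0.1) = 0.017325
Highest score → author D.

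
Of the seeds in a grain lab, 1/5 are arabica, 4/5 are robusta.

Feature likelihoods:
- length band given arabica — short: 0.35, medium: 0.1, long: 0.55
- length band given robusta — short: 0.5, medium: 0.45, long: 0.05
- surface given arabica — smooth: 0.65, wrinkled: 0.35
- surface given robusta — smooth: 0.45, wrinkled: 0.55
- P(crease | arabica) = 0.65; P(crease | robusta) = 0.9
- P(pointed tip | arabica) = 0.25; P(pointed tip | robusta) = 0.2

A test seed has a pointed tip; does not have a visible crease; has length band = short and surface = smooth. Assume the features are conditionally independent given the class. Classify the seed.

arabica

arabica: 0.2 × 0.35 × 0.65 × (1−0.65) × 0.25 = 0.00398125
robusta: 0.8 × 0.5 × 0.45 × (1−0.9) × 0.2 = 0.0036
Highest score → arabica.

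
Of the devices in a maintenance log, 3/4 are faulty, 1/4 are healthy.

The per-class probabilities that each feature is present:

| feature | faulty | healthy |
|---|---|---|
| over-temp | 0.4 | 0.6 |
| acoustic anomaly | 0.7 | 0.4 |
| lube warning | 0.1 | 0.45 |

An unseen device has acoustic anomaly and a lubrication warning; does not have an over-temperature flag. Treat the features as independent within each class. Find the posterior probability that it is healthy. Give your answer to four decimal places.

faulty: 0.75 × (1−0.4) × 0.7 × 0.1 = 0.0315
healthy: 0.25 × (1−0.6) × 0.4 × 0.45 = 0.018
P(healthy | x) = 0.018 / 0.0495 ≈ 0.3636

0.3636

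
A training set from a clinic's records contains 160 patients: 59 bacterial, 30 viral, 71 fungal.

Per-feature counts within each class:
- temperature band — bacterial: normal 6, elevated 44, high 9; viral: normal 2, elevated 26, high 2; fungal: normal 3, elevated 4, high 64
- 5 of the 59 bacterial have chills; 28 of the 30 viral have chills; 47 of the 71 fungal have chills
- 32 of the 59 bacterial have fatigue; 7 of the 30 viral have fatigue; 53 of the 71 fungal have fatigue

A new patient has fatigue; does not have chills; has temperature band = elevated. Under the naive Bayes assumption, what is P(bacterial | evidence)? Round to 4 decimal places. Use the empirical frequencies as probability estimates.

0.9392

bacterial: (59/160) × (44/59) × (54/59) × (32/59) ≈ 0.136512
viral: (30/160) × (26/30) × (2/30) × (7/30) ≈ 0.00252778
fungal: (71/160) × (4/71) × (24/71) × (53/71) ≈ 0.00630827
P(bacterial | x) = 0.136512 / 0.14534805 ≈ 0.9392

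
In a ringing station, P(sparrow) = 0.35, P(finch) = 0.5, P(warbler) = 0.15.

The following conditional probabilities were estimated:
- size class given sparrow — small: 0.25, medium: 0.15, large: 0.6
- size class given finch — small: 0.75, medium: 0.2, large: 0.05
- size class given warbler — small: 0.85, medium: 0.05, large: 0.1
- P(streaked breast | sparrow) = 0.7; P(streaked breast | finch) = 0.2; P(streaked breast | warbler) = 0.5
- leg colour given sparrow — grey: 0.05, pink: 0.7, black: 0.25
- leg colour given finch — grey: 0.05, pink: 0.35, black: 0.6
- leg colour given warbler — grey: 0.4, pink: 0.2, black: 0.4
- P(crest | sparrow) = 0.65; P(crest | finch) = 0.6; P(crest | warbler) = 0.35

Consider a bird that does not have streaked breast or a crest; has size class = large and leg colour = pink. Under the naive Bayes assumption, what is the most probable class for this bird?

sparrow

sparrow: 0.35 × 0.6 × (1−0.7) × 0.7 × (1−0.65) = 0.015435
finch: 0.5 × 0.05 × (1−0.2) × 0.35 × (1−0.6) = 0.0028
warbler: 0.15 × 0.1 × (1−0.5) × 0.2 × (1−0.35) = 0.000975
Highest score → sparrow.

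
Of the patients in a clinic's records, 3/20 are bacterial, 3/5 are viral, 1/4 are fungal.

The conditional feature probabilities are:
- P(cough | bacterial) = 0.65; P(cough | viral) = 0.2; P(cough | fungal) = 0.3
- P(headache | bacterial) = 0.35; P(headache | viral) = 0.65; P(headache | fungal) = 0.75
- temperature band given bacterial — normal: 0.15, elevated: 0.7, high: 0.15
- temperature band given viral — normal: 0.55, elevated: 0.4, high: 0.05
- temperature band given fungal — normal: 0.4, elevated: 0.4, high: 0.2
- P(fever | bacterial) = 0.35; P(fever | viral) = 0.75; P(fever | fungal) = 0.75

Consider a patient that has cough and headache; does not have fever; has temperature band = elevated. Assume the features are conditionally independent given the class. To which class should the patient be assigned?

bacterial

bacterial: 0.15 × 0.65 × 0.35 × 0.7 × (1−0.35) = 0.015526875
viral: 0.6 × 0.2 × 0.65 × 0.4 × (1−0.75) = 0.0078
fungal: 0.25 × 0.3 × 0.75 × 0.4 × (1−0.75) = 0.005625
Highest score → bacterial.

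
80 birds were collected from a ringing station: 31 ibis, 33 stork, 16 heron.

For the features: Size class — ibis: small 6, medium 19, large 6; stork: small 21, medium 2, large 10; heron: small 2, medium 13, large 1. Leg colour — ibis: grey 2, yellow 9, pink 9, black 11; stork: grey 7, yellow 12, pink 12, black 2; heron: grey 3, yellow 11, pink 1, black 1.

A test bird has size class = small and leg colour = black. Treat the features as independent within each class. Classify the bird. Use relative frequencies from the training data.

ibis: (31/80) × (6/31) × (11/31) ≈ 0.0266129
stork: (33/80) × (21/33) × (2/33) ≈ 0.0159091
heron: (16/80) × (2/16) × (1/16) = 0.0015625
Highest score → ibis.

ibis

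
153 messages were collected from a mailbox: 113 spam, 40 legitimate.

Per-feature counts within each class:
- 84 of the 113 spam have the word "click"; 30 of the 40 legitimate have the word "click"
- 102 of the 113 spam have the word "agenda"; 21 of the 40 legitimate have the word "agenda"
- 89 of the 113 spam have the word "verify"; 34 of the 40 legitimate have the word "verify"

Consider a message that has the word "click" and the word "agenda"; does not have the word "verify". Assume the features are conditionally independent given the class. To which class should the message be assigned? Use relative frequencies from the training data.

spam

spam: (113/153) × (84/113) × (102/113) × (24/113) ≈ 0.105255
legitimate: (40/153) × (30/40) × (21/40) × (6/40) ≈ 0.0154412
Highest score → spam.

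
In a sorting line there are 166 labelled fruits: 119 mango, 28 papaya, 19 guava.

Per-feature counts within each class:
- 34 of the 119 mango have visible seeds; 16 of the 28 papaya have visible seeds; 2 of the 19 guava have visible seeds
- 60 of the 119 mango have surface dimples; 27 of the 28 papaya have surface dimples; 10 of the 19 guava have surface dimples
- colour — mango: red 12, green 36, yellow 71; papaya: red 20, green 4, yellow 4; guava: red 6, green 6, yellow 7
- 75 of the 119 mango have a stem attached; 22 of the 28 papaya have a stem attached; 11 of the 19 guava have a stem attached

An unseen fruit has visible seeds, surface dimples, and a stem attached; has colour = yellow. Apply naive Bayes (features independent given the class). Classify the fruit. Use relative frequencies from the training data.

mango

mango: (119/166) × (34/119) × (60/119) × (71/119) × (75/119) ≈ 0.038833
papaya: (28/166) × (16/28) × (27/28) × (4/28) × (22/28) ≈ 0.0104324
guava: (19/166) × (2/19) × (10/19) × (7/19) × (11/19) ≈ 0.00135255
Highest score → mango.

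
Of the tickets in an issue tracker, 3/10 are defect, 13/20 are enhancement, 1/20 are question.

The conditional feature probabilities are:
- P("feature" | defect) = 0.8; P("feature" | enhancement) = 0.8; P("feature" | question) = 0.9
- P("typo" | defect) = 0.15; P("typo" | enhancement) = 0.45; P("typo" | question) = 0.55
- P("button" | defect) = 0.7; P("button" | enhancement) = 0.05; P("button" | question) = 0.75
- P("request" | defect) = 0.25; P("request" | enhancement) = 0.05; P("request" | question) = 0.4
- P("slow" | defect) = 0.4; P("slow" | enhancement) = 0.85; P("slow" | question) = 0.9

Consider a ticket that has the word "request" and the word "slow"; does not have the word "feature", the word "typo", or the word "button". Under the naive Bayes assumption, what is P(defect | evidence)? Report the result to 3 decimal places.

defect: 0.3 × (1−0.8) × (1−0.15) × (1−0.7) × 0.25 × 0.4 = 0.00153
enhancement: 0.65 × (1−0.8) × (1−0.45) × (1−0.05) × 0.05 × 0.85 = 0.0028868125
question: 0.05 × (1−0.9) × (1−0.55) × (1−0.75) × 0.4 × 0.9 = 0.0002025
P(defect | x) = 0.00153 / 0.0046193125 ≈ 0.331

0.331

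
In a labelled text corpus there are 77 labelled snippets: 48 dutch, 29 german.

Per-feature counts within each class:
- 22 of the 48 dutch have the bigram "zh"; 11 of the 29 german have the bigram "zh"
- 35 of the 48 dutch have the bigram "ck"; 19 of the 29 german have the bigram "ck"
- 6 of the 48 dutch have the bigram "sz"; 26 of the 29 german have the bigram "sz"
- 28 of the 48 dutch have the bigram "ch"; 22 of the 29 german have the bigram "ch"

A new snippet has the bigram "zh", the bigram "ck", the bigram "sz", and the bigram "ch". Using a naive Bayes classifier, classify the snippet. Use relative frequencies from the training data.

german

dutch: (48/77) × (22/48) × (35/48) × (6/48) × (28/48) ≈ 0.015191
german: (29/77) × (11/29) × (19/29) × (26/29) × (22/29) ≈ 0.0636587
Highest score → german.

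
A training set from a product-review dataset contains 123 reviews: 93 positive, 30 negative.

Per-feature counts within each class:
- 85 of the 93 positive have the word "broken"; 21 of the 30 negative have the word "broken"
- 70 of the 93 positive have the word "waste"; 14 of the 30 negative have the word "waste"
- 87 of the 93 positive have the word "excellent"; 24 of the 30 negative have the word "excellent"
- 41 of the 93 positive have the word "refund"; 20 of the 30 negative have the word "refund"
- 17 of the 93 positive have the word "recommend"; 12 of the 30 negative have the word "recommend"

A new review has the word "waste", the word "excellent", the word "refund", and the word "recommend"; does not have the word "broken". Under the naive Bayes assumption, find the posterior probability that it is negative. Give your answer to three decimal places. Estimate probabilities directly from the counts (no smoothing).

positive: (93/123) × (8/93) × (70/93) × (87/93) × (41/93) × (17/93) ≈ 0.00369065
negative: (30/123) × (9/30) × (14/30) × (24/30) × (20/30) × (12/30) ≈ 0.00728455
P(negative | x) = 0.00728455 / 0.0109752 ≈ 0.664

0.664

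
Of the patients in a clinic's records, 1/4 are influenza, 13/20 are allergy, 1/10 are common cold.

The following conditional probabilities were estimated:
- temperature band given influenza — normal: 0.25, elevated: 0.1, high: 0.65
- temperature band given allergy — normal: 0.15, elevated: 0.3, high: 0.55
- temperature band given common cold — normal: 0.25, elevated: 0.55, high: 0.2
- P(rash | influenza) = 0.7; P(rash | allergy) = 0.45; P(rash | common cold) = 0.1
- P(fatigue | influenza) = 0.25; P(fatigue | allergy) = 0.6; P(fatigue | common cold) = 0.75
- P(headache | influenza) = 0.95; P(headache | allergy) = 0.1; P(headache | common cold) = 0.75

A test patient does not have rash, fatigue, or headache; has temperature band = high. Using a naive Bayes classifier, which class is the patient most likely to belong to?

influenza: 0.25 × 0.65 × (1−0.7) × (1−0.25) × (1−0.95) = 0.001828125
allergy: 0.65 × 0.55 × (1−0.45) × (1−0.6) × (1−0.1) = 0.070785
common cold: 0.1 × 0.2 × (1−0.1) × (1−0.75) × (1−0.75) = 0.001125
Highest score → allergy.

allergy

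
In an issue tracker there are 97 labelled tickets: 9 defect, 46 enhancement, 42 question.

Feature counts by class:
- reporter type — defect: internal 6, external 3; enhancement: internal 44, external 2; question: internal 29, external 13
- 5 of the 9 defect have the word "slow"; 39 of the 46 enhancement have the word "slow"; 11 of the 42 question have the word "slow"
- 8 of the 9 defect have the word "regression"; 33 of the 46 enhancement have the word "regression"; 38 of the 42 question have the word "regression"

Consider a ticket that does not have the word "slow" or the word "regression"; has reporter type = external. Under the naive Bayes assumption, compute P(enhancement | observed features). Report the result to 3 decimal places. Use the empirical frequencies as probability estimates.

defect: (9/97) × (3/9) × (4/9) × (1/9) ≈ 0.0015273
enhancement: (46/97) × (2/46) × (7/46) × (13/46) ≈ 0.000886715
question: (42/97) × (13/42) × (31/42) × (4/42) ≈ 0.00942095
P(enhancement | x) = 0.000886715 / 0.011834965 ≈ 0.075

0.075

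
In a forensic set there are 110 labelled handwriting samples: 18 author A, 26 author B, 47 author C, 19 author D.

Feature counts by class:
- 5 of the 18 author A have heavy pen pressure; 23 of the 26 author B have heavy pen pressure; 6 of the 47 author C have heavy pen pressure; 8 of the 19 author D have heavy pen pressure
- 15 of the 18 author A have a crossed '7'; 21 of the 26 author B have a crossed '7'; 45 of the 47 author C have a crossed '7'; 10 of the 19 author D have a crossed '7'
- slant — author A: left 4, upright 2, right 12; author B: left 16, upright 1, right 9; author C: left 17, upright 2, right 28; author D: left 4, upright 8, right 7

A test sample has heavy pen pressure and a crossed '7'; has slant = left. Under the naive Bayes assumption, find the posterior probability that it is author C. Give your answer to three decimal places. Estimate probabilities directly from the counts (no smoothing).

0.136

author A: (18/110) × (5/18) × (15/18) × (4/18) ≈ 0.00841751
author B: (26/110) × (23/26) × (21/26) × (16/26) ≈ 0.103927
author C: (47/110) × (6/47) × (45/47) × (17/47) ≈ 0.0188897
author D: (19/110) × (8/19) × (10/19) × (4/19) ≈ 0.00805842
P(author C | x) = 0.0188897 / 0.13929263 ≈ 0.136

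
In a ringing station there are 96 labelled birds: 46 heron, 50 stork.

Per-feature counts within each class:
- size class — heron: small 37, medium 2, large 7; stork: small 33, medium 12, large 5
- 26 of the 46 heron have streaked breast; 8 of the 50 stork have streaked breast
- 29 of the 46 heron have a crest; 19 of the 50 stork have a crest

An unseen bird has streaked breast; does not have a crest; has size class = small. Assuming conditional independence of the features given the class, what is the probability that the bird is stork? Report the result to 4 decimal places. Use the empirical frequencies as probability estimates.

heron: (46/96) × (37/46) × (26/46) × (17/46) ≈ 0.0805076
stork: (50/96) × (33/50) × (8/50) × (31/50) = 0.0341
P(stork | x) = 0.0341 / 0.1146076 ≈ 0.2975

0.2975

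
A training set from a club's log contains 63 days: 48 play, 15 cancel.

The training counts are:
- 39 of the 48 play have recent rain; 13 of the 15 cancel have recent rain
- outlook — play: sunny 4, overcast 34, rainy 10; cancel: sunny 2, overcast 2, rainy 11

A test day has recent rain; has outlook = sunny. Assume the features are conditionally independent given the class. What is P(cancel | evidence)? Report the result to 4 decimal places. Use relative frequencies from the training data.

play: (48/63) × (39/48) × (4/48) ≈ 0.0515873
cancel: (15/63) × (13/15) × (2/15) ≈ 0.0275132
P(cancel | x) = 0.0275132 / 0.0791005 ≈ 0.3478

0.3478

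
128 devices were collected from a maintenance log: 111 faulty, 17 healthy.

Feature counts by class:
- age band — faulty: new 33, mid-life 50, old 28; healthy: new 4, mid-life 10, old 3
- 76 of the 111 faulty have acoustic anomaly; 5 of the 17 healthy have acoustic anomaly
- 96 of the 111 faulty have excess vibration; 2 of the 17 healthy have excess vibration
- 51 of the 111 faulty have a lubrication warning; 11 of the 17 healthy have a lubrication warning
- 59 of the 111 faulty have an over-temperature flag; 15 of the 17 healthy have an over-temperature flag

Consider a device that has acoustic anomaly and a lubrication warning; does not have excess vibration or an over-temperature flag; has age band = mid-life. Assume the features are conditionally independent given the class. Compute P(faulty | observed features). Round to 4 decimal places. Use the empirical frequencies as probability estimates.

0.8344

faulty: (111/128) × (50/111) × (76/111) × (15/111) × (51/111) × (52/111) ≈ 0.00777941
healthy: (17/128) × (10/17) × (5/17) × (15/17) × (11/17) × (2/17) ≈ 0.0015434
P(faulty | x) = 0.00777941 / 0.00932281 ≈ 0.8344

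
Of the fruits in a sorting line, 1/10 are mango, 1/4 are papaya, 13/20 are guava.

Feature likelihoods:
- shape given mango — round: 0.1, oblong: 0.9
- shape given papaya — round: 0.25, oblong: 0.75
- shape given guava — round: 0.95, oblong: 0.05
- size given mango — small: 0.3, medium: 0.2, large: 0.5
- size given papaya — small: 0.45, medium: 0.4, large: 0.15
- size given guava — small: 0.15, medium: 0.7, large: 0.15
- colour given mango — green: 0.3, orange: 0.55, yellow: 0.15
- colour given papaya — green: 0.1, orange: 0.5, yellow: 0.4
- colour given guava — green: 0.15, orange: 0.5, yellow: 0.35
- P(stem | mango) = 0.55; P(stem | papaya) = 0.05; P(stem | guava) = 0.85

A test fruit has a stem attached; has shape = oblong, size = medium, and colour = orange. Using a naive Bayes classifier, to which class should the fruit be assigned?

mango: 0.1 × 0.9 × 0.2 × 0.55 × 0.55 = 0.005445
papaya: 0.25 × 0.75 × 0.4 × 0.5 × 0.05 = 0.001875
guava: 0.65 × 0.05 × 0.7 × 0.5 × 0.85 = 0.00966875
Highest score → guava.

guava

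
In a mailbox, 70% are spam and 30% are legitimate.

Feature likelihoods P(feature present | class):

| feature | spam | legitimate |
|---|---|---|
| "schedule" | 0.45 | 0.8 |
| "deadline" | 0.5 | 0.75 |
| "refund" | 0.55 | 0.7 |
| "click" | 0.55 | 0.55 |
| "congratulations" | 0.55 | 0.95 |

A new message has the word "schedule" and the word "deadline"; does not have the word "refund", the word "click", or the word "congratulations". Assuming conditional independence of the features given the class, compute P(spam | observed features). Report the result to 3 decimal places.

spam: 0.7 × 0.45 × 0.5 × (1−0.55) × (1−0.55) × (1−0.55) = 0.0143521875
legitimate: 0.3 × 0.8 × 0.75 × (1−0.7) × (1−0.55) × (1−0.95) = 0.001215
P(spam | x) = 0.0143521875 / 0.0155671875 ≈ 0.922

0.922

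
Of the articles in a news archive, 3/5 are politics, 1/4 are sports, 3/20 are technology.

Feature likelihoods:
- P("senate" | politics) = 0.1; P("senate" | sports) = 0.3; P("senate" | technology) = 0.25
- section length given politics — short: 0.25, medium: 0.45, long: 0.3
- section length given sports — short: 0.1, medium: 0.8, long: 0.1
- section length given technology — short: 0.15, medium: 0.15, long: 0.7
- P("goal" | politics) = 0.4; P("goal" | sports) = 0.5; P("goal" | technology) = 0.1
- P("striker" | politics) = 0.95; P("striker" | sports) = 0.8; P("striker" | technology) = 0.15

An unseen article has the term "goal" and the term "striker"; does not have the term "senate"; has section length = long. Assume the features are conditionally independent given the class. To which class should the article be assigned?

politics

politics: 0.6 × (1−0.1) × 0.3 × 0.4 × 0.95 = 0.06156
sports: 0.25 × (1−0.3) × 0.1 × 0.5 × 0.8 = 0.007
technology: 0.15 × (1−0.25) × 0.7 × 0.1 × 0.15 = 0.00118125
Highest score → politics.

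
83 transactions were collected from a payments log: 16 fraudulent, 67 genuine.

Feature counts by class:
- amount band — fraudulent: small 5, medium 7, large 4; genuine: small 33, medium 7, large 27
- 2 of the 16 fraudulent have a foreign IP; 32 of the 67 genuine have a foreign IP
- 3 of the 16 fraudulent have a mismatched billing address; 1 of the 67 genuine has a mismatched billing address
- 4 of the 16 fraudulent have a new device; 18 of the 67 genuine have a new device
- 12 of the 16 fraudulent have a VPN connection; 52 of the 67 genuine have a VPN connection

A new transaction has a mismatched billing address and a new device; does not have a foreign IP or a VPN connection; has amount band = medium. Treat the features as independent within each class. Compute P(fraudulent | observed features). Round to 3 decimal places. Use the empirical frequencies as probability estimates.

fraudulent: (16/83) × (7/16) × (14/16) × (3/16) × (4/16) × (4/16) ≈ 0.000864787
genuine: (67/83) × (7/67) × (35/67) × (1/67) × (18/67) × (15/67) ≈ 0.0000395506
P(fraudulent | x) = 0.000864787 / 0.0009043376 ≈ 0.956

0.956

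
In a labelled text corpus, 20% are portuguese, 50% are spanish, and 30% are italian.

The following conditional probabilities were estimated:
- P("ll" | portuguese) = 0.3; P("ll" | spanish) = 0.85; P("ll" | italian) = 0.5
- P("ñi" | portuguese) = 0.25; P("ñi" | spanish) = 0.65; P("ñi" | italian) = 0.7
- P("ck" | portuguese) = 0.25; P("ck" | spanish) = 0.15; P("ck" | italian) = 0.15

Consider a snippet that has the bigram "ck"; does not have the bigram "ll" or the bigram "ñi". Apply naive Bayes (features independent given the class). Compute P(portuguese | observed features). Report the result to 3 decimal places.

0.711

portuguese: 0.2 × (1−0.3) × (1−0.25) × 0.25 = 0.02625
spanish: 0.5 × (1−0.85) × (1−0.65) × 0.15 = 0.0039375
italian: 0.3 × (1−0.5) × (1−0.7) × 0.15 = 0.00675
P(portuguese | x) = 0.02625 / 0.0369375 ≈ 0.711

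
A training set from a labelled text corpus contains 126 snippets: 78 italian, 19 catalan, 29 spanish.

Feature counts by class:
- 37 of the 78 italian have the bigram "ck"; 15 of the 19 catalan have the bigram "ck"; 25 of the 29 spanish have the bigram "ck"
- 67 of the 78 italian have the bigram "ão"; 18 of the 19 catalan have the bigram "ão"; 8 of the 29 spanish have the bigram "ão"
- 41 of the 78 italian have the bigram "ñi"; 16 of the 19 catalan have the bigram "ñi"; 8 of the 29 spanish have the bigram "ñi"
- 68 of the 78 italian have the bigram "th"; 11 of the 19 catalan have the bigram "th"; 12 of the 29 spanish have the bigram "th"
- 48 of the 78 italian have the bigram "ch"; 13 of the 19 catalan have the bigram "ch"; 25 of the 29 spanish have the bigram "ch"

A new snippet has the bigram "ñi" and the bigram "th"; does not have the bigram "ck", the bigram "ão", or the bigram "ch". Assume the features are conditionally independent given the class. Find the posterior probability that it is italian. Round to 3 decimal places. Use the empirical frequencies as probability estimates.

0.929

italian: (78/126) × (41/78) × (11/78) × (41/78) × (68/78) × (30/78) ≈ 0.00808801
catalan: (19/126) × (4/19) × (1/19) × (16/19) × (11/19) × (6/19) ≈ 0.00025724
spanish: (29/126) × (4/29) × (21/29) × (8/29) × (12/29) × (4/29) ≈ 0.000361949
P(italian | x) = 0.00808801 / 0.008707199 ≈ 0.929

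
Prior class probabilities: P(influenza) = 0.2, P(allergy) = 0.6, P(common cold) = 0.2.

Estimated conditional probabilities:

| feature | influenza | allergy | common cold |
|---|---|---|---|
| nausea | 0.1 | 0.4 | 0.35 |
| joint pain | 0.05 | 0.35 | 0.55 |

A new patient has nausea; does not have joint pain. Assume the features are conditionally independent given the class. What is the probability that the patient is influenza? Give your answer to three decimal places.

influenza: 0.2 × 0.1 × (1−0.05) = 0.019
allergy: 0.6 × 0.4 × (1−0.35) = 0.156
common cold: 0.2 × 0.35 × (1−0.55) = 0.0315
P(influenza | x) = 0.019 / 0.2065 ≈ 0.092

0.092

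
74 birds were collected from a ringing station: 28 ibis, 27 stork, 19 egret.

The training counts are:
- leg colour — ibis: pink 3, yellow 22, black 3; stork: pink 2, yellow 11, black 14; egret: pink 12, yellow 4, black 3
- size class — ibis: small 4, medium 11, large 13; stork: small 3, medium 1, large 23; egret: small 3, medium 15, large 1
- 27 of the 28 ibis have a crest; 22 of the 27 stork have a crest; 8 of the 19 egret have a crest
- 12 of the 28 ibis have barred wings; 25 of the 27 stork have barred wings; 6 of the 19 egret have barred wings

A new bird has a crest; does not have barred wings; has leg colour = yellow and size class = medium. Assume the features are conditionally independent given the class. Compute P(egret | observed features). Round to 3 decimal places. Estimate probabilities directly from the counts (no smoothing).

0.160

ibis: (28/74) × (22/28) × (11/28) × (27/28) × (16/28) ≈ 0.0643566
stork: (27/74) × (11/27) × (1/27) × (22/27) × (2/27) ≈ 0.000332294
egret: (19/74) × (4/19) × (15/19) × (8/19) × (13/19) ≈ 0.012294
P(egret | x) = 0.012294 / 0.076982894 ≈ 0.160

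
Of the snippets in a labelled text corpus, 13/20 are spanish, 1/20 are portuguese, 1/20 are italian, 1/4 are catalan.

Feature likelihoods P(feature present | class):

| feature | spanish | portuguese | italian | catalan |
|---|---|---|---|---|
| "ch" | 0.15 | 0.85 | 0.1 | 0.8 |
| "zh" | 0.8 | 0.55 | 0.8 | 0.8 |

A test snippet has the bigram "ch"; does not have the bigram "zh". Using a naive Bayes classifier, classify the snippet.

catalan

spanish: 0.65 × 0.15 × (1−0.8) = 0.0195
portuguese: 0.05 × 0.85 × (1−0.55) = 0.019125
italian: 0.05 × 0.1 × (1−0.8) = 0.001
catalan: 0.25 × 0.8 × (1−0.8) = 0.04
Highest score → catalan.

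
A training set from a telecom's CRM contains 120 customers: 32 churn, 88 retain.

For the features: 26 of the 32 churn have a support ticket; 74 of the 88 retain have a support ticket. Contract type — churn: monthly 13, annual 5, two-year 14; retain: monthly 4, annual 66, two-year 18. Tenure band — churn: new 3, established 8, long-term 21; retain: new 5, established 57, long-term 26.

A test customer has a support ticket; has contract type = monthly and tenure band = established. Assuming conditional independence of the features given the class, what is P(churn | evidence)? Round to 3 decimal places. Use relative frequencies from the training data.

0.548

churn: (32/120) × (26/32) × (13/32) × (8/32) ≈ 0.0220052
retain: (88/120) × (74/88) × (4/88) × (57/88) ≈ 0.018156
P(churn | x) = 0.0220052 / 0.0401612 ≈ 0.548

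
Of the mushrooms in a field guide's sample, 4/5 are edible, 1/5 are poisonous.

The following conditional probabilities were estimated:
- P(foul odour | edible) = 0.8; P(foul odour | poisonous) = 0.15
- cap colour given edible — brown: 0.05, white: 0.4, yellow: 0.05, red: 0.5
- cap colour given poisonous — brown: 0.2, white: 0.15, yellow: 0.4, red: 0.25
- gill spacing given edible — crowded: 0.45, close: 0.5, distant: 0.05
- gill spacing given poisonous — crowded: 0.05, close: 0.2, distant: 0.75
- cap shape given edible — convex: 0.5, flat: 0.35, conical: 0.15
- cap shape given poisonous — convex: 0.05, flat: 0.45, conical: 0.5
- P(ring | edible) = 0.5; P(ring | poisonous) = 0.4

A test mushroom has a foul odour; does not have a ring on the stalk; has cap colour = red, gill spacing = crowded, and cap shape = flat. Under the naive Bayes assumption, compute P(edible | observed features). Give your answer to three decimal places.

edible: 0.8 × 0.8 × 0.5 × 0.45 × 0.35 × (1−0.5) = 0.0252
poisonous: 0.2 × 0.15 × 0.25 × 0.05 × 0.45 × (1−0.4) = 0.00010125
P(edible | x) = 0.0252 / 0.02530125 ≈ 0.996

0.996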